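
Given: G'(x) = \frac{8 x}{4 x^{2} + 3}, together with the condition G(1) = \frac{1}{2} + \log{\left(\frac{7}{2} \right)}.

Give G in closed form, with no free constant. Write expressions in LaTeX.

G(x) = \log{\left(2 x^{2} + \frac{3}{2} \right)} + \frac{1}{2}

The substitution u = 2 x^{2} + \frac{3}{2} works: G'(x) is exactly (dG/du)*(du/dx) for that inner function.
A general antiderivative is \log{\left(2 x^{2} + \frac{3}{2} \right)} + C.
The condition gives C = \frac{1}{2} + \log{\left(\frac{7}{2} \right)} - (\log{\left(\frac{7}{2} \right)}) = \frac{1}{2}.
So G(x) = \log{\left(2 x^{2} + \frac{3}{2} \right)} + \frac{1}{2}.
Check: d/dx[\log{\left(2 x^{2} + \frac{3}{2} \right)} + \frac{1}{2}] = \frac{8 x}{4 x^{2} + 3} = G'(x).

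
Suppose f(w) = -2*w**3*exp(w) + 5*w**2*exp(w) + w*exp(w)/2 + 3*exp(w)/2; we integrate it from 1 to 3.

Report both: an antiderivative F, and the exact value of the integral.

Recognize the product-rule pattern: f = u'v + uv' with u = -2*w**3 + 11*w**2 - 43*w/2 + 23, v = exp(w), so integration by parts undoes it.
F(w) = (-4*w**3 + 22*w**2 - 43*w + 46)*exp(w)/2 is an antiderivative of f.
Check: d/dw[(-4*w**3 + 22*w**2 - 43*w + 46)*exp(w)/2] = -2*w**3*exp(w) + 5*w**2*exp(w) + w*exp(w)/2 + 3*exp(w)/2 = f(w).
F(3) = 7*exp(3)/2; F(1) = 21*exp(1)/2.
Integral = F(3) - F(1) = -21*exp(1)/2 + 7*exp(3)/2.

Antiderivative: F(w) = (-4*w**3 + 22*w**2 - 43*w + 46)*exp(w)/2; value = -21*exp(1)/2 + 7*exp(3)/2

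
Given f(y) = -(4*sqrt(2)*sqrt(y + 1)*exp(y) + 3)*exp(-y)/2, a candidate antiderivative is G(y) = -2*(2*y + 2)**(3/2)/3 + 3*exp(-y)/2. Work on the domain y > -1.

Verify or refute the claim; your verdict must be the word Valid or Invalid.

d/dy[G] = (-4*sqrt(2)*sqrt(y + 1)*exp(y) - 3)*exp(-y)/2
This equals f(y) exactly, so the claim holds.

Valid - differentiating G returns exactly f.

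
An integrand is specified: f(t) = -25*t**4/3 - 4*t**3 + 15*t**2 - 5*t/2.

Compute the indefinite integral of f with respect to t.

Integrate term by term and add the pieces.
Check: d/dt[-5*t**5/3 - t**4 + 5*t**3 - 5*t**2/4] = -25*t**4/3 - 4*t**3 + 15*t**2 - 5*t/2 = f(t).

F(t) = -5*t**5/3 - t**4 + 5*t**3 - 5*t**2/4 + C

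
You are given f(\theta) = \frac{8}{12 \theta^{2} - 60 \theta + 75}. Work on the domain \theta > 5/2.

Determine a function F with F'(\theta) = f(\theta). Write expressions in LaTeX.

Any candidate F(\theta) must reproduce f(\theta) exactly when differentiated.
Check: d/d\theta[- \frac{4}{3 \left(2 \theta - 5\right)}] = \frac{8}{12 \theta^{2} - 60 \theta + 75} = f(\theta).

An antiderivative is F(\theta) = - \frac{4}{3 \left(2 \theta - 5\right)}.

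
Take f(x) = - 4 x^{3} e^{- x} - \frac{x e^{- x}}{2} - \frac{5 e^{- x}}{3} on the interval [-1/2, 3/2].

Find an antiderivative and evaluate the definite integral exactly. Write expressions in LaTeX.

f has the shape u'v + uv' for u = 4 x^{3} + 12 x^{2} + \frac{49 x}{2} + \frac{157}{6} and v = e^{- x} — it is the derivative of the product u*v.
F(x) = 4 x^{3} e^{- x} + 12 x^{2} e^{- x} + \frac{49 x e^{- x}}{2} + \frac{157 e^{- x}}{6} is an antiderivative of f.
Check: d/dx[4 x^{3} e^{- x} + 12 x^{2} e^{- x} + \frac{49 x e^{- x}}{2} + \frac{157 e^{- x}}{6}] = \frac{\left(- 24 x^{3} - 3 x - 10\right) e^{- x}}{6}, which equals f(x).
F(3/2) = \frac{1241}{12 e^{\frac{3}{2}}}; F(-1/2) = \frac{197 e^{\frac{1}{2}}}{12}.
Integral = F(3/2) - F(-1/2) = - \frac{197 e^{\frac{1}{2}}}{12} + \frac{1241}{12 e^{\frac{3}{2}}}.

Antiderivative: F(x) = 4 x^{3} e^{- x} + 12 x^{2} e^{- x} + \frac{49 x e^{- x}}{2} + \frac{157 e^{- x}}{6}; value = - \frac{197 e^{\frac{1}{2}}}{12} + \frac{1241}{12 e^{\frac{3}{2}}}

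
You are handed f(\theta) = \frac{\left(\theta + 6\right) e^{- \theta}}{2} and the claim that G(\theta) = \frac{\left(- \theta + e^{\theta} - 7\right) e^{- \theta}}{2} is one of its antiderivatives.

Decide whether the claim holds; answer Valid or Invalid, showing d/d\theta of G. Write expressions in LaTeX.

Valid: G'(\theta) = f(\theta).

d/d\theta[G] = \frac{\left(\theta + 6\right) e^{- \theta}}{2}
This equals f(\theta) exactly, so the claim holds.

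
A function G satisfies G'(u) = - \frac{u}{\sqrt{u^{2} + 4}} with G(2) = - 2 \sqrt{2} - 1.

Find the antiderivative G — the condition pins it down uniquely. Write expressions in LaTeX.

G(u) = - \sqrt{u^{2} + 4} - 1

G'(u) matches the chain-rule pattern g'(h)*h' with inner function h(u) = u^{2} + 4; substituting w = h(u) collapses the integral.
A general antiderivative is - \sqrt{u^{2} + 4} + C.
The condition gives C = - 2 \sqrt{2} - 1 - (- 2 \sqrt{2}) = -1.
So G(u) = - \sqrt{u^{2} + 4} - 1.
Check: d/du[- \sqrt{u^{2} + 4} - 1] = - \frac{u}{\sqrt{u^{2} + 4}} = G'(u).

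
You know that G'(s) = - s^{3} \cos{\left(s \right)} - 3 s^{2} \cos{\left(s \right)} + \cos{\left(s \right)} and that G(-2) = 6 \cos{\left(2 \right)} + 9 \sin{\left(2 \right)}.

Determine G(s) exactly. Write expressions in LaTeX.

G(s) = - s^{3} \sin{\left(s \right)} - 3 s^{2} \sin{\left(s \right)} - 3 s^{2} \cos{\left(s \right)} + 6 s \sin{\left(s \right)} - 6 s \cos{\left(s \right)} + 7 \sin{\left(s \right)} + 6 \cos{\left(s \right)}

Integrate term by term and add the pieces.
A general antiderivative is - s^{3} \sin{\left(s \right)} - 3 s^{2} \sin{\left(s \right)} - 3 s^{2} \cos{\left(s \right)} + 6 s \sin{\left(s \right)} - 6 s \cos{\left(s \right)} + 7 \sin{\left(s \right)} + 6 \cos{\left(s \right)} + C.
The condition gives C = 6 \cos{\left(2 \right)} + 9 \sin{\left(2 \right)} - (6 \cos{\left(2 \right)} + 9 \sin{\left(2 \right)}) = 0.
So G(s) = - s^{3} \sin{\left(s \right)} - 3 s^{2} \sin{\left(s \right)} - 3 s^{2} \cos{\left(s \right)} + 6 s \sin{\left(s \right)} - 6 s \cos{\left(s \right)} + 7 \sin{\left(s \right)} + 6 \cos{\left(s \right)}.
Check: d/ds[- s^{3} \sin{\left(s \right)} - 3 s^{2} \sin{\left(s \right)} - 3 s^{2} \cos{\left(s \right)} + 6 s \sin{\left(s \right)} - 6 s \cos{\left(s \right)} + 7 \sin{\left(s \right)} + 6 \cos{\left(s \right)}] = - s^{3} \cos{\left(s \right)} - 3 s^{2} \cos{\left(s \right)} + \cos{\left(s \right)} = G'(s).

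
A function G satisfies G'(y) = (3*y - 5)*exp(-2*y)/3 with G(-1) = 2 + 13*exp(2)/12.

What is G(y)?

G(y) = -(6*y - 24*exp(2*y) - 7)*exp(-2*y)/12

G'(y) has the shape u'v + uv' for u = 7/12 - y/2 and v = exp(-2*y) — it is the derivative of the product u*v.
A general antiderivative is (7 - 6*y)*exp(-2*y)/12 + C.
The condition gives C = 2 + 13*exp(2)/12 - (13*exp(2)/12) = 2.
So G(y) = -(6*y - 24*exp(2*y) - 7)*exp(-2*y)/12.
Check: d/dy[-(6*y - 24*exp(2*y) - 7)*exp(-2*y)/12] = (3*y - 5)*exp(-2*y)/3 = G'(y).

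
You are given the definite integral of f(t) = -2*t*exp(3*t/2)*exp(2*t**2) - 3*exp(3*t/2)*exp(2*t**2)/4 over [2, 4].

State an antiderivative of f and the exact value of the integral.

Recognize the product-rule pattern: f = u'v + uv' with u = -exp(2*t**2)/2, v = exp(3*t/2), so integration by parts undoes it.
F(t) = -exp(3*t/2)*exp(2*t**2)/2 is an antiderivative of f.
Check: d/dt[-exp(3*t/2)*exp(2*t**2)/2] = -2*t*exp(3*t/2)*exp(2*t**2) - 3*exp(3*t/2)*exp(2*t**2)/4 = f(t).
F(4) = -exp(38)/2; F(2) = -exp(11)/2.
Integral = F(4) - F(2) = -exp(38)/2 + exp(11)/2.

Antiderivative: F(t) = -exp(3*t/2)*exp(2*t**2)/2; value = -exp(38)/2 + exp(11)/2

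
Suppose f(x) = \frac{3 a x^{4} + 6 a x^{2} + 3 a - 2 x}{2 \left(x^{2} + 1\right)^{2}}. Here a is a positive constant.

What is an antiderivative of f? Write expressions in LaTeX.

Recover f(x) by differentiating a candidate F(x); any mismatch rules it out.
Check: d/dx[\frac{3 a x^{3} + 3 a x + 1}{2 \left(x^{2} + 1\right)}] = \frac{3 a x^{4} + 6 a x^{2} + 3 a - 2 x}{2 x^{4} + 4 x^{2} + 2}, which equals f(x).

An antiderivative is F(x) = \frac{3 a x^{3} + 3 a x + 1}{2 \left(x^{2} + 1\right)}.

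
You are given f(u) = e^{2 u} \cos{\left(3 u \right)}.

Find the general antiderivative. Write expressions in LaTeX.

A candidate is checked by its d/du: the result must match f(u).
Check: d/du[\frac{3 e^{2 u} \sin{\left(3 u \right)}}{13} + \frac{2 e^{2 u} \cos{\left(3 u \right)}}{13}] = e^{2 u} \cos{\left(3 u \right)} = f(u).

F(u) = \frac{3 e^{2 u} \sin{\left(3 u \right)}}{13} + \frac{2 e^{2 u} \cos{\left(3 u \right)}}{13} + C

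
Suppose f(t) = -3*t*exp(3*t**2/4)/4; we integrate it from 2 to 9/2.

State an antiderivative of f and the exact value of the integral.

The substitution u = 3*t**2/4 works: f is exactly (dF/du)*(du/dt) for that inner function.
F(t) = -exp(3*t**2/4)/2 is an antiderivative of f.
Check: d/dt[-exp(3*t**2/4)/2] = -3*t*exp(3*t**2/4)/4 = f(t).
F(9/2) = -exp(243/16)/2; F(2) = -exp(3)/2.
Integral = F(9/2) - F(2) = -exp(243/16)/2 + exp(3)/2.

Antiderivative: F(t) = -exp(3*t**2/4)/2; value = -exp(243/16)/2 + exp(3)/2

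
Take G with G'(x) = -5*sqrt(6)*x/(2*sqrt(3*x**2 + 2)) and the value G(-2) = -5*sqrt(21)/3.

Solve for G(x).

G(x) = -5*sqrt(x**2/2 + 1/3)

The substitution u = x**2/2 + 1/3 works: G'(x) is exactly (dG/du)*(du/dx) for that inner function.
A general antiderivative is -5*sqrt(x**2/2 + 1/3) + C.
The condition gives C = -5*sqrt(21)/3 - (-5*sqrt(21)/3) = 0.
So G(x) = -5*sqrt(x**2/2 + 1/3).
Check: d/dx[-5*sqrt(x**2/2 + 1/3)] = -5*sqrt(6)*x/(2*sqrt(3*x**2 + 2)) = G'(x).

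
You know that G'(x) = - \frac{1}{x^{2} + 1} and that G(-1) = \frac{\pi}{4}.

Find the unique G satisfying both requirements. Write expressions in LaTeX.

Recover the given G'(x) by differentiating a candidate G(x); any mismatch rules it out.
A general antiderivative is - \operatorname{atan}{\left(x \right)} + C.
The condition gives C = \frac{\pi}{4} - (\frac{\pi}{4}) = 0.
So G(x) = - \operatorname{atan}{\left(x \right)}.
Check: d/dx[- \operatorname{atan}{\left(x \right)}] = - \frac{1}{x^{2} + 1} = G'(x).

G(x) = - \operatorname{atan}{\left(x \right)}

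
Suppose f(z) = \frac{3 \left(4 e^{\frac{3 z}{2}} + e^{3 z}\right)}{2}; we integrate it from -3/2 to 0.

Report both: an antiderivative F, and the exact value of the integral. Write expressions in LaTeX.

Antiderivative: F(z) = 4 e^{\frac{3 z}{2}} + \frac{e^{3 z}}{2}; value = - \frac{4}{e^{\frac{9}{4}}} - \frac{1}{2 e^{\frac{9}{2}}} + \frac{9}{2}

Recover f(z) by differentiating a candidate F(z); any mismatch rules it out.
F(z) = 4 e^{\frac{3 z}{2}} + \frac{e^{3 z}}{2} is an antiderivative of f.
Check: d/dz[4 e^{\frac{3 z}{2}} + \frac{e^{3 z}}{2}] = 6 e^{\frac{3 z}{2}} + \frac{3 e^{3 z}}{2}, which equals f(z).
F(0) = \frac{9}{2}; F(-3/2) = \frac{1}{2 e^{\frac{9}{2}}} + \frac{4}{e^{\frac{9}{4}}}.
Integral = F(0) - F(-3/2) = - \frac{4}{e^{\frac{9}{4}}} - \frac{1}{2 e^{\frac{9}{2}}} + \frac{9}{2}.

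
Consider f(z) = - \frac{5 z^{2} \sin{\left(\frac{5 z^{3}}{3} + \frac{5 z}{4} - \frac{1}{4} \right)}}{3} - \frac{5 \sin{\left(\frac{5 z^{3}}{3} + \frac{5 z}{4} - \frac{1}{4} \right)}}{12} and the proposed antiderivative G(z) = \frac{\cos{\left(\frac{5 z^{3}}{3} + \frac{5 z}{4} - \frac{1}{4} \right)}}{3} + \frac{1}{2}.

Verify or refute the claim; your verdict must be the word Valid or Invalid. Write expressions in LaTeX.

Valid - the claim checks out under differentiation.

d/dz[G] = - \frac{5 z^{2} \sin{\left(\frac{5 z^{3}}{3} + \frac{5 z}{4} - \frac{1}{4} \right)}}{3} - \frac{5 \sin{\left(\frac{5 z^{3}}{3} + \frac{5 z}{4} - \frac{1}{4} \right)}}{12}
This equals f(z) exactly, so the claim holds.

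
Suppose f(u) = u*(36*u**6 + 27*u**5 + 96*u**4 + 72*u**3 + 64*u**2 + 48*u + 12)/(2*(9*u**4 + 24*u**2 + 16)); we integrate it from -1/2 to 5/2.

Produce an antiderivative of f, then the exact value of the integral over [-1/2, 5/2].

Antiderivative: F(u) = u**4/2 + u**3/2 - 1/(2*(3*u**2/2 + 2)); value = 380955/13832

A first test for any F(u): its u-derivative must equal f(u) identically.
F(u) = u**4/2 + u**3/2 - 1/(2*(3*u**2/2 + 2)) is an antiderivative of f.
Check: d/du[u**4/2 + u**3/2 - 1/(2*(3*u**2/2 + 2))] = (36*u**7 + 27*u**6 + 96*u**5 + 72*u**4 + 64*u**3 + 48*u**2 + 12*u)/(18*u**4 + 48*u**2 + 32), which equals f(u).
F(5/2) = 79497/2912; F(-1/2) = -147/608.
Integral = F(5/2) - F(-1/2) = 380955/13832.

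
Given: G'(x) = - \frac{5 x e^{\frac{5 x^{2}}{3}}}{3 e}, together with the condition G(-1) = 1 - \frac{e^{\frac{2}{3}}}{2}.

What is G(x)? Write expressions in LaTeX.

G(x) = 1 - \frac{e^{\frac{5 x^{2}}{3} - 1}}{2}

G'(x) matches the chain-rule pattern g'(h)*h' with inner function h(x) = \frac{5 x^{2}}{3} - 1; substituting u = h(x) collapses the integral.
A general antiderivative is - \frac{e^{\frac{5 x^{2}}{3} - 1}}{2} + C.
The condition gives C = 1 - \frac{e^{\frac{2}{3}}}{2} - (- \frac{e^{\frac{2}{3}}}{2}) = 1.
So G(x) = 1 - \frac{e^{\frac{5 x^{2}}{3} - 1}}{2}.
Check: d/dx[1 - \frac{e^{\frac{5 x^{2}}{3} - 1}}{2}] = - \frac{5 x e^{\frac{5 x^{2}}{3}}}{3 e} = G'(x).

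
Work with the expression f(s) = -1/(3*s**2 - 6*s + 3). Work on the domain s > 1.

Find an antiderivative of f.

Any candidate F(s) must reproduce f(s) exactly when differentiated.
Check: d/ds[2/(6*s - 6)] = -1/(3*s**2 - 6*s + 3) = f(s).

An antiderivative is F(s) = 2/(6*s - 6).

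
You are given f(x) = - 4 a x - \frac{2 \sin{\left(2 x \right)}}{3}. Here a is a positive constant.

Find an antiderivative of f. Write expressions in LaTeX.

Integrate term by term and add the pieces.
Check: d/dx[- 2 a x^{2} + \frac{\cos{\left(2 x \right)}}{3}] = - 4 a x - \frac{2 \sin{\left(2 x \right)}}{3} = f(x).

An antiderivative is F(x) = - 2 a x^{2} + \frac{\cos{\left(2 x \right)}}{3}.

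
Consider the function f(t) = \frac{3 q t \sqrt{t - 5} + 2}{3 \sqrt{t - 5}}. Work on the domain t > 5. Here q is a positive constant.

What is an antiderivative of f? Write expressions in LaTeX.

An antiderivative is F(t) = \frac{q t^{2}}{2} + \frac{4 \sqrt{t - 5}}{3}.

An antiderivative F(t) passes only if d/dt[F] lands on f(t) exactly.
Check: d/dt[\frac{q t^{2}}{2} + \frac{4 \sqrt{t - 5}}{3}] = \frac{3 q t \sqrt{t - 5} + 2}{3 \sqrt{t - 5}} = f(t).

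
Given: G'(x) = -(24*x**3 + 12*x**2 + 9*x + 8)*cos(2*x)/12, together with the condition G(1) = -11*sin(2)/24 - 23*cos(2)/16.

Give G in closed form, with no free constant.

G(x) = -x**3*sin(2*x) - x**2*sin(2*x)/2 - 3*x**2*cos(2*x)/2 + 9*x*sin(2*x)/8 - x*cos(2*x)/2 - sin(2*x)/12 + 9*cos(2*x)/16

Any candidate G(x) must reproduce the stated G'(x) exactly.
A general antiderivative is -x**3*sin(2*x) - x**2*sin(2*x)/2 - 3*x**2*cos(2*x)/2 + 9*x*sin(2*x)/8 - x*cos(2*x)/2 - sin(2*x)/12 + 9*cos(2*x)/16 + C.
The condition gives C = -11*sin(2)/24 - 23*cos(2)/16 - (-11*sin(2)/24 - 23*cos(2)/16) = 0.
So G(x) = -x**3*sin(2*x) - x**2*sin(2*x)/2 - 3*x**2*cos(2*x)/2 + 9*x*sin(2*x)/8 - x*cos(2*x)/2 - sin(2*x)/12 + 9*cos(2*x)/16.
Check: d/dx[-x**3*sin(2*x) - x**2*sin(2*x)/2 - 3*x**2*cos(2*x)/2 + 9*x*sin(2*x)/8 - x*cos(2*x)/2 - sin(2*x)/12 + 9*cos(2*x)/16] = -2*x**3*cos(2*x) - x**2*cos(2*x) - 3*x*cos(2*x)/4 - 2*cos(2*x)/3, which equals G'(x).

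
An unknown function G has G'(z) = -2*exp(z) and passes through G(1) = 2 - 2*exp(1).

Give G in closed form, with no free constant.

G(z) = -2*(exp(z) - 1)

A candidate passes only if d/dz[G] lands on the given G'(z) exactly.
A general antiderivative is -2*exp(z) + C.
The condition gives C = 2 - 2*exp(1) - (-2*exp(1)) = 2.
So G(z) = -2*(exp(z) - 1).
Check: d/dz[-2*(exp(z) - 1)] = -2*exp(z) = G'(z).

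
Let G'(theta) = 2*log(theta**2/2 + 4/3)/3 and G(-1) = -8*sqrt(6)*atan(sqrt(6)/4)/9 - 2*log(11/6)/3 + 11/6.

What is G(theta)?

Whatever form G(theta) takes, its d/dtheta must return the stated G'(theta).
A general antiderivative is 2*theta*log(theta**2/2 + 4/3)/3 - 4*theta/3 + 8*sqrt(6)*atan(sqrt(6)*theta/4)/9 + C.
The condition gives C = -8*sqrt(6)*atan(sqrt(6)/4)/9 - 2*log(11/6)/3 + 11/6 - (-8*sqrt(6)*atan(sqrt(6)/4)/9 - 2*log(11/6)/3 + 4/3) = 1/2.
So G(theta) = (12*theta*log(theta**2/2 + 4/3) - 24*theta + 16*sqrt(6)*atan(sqrt(6)*theta/4) + 9)/18.
Check: d/dtheta[(12*theta*log(theta**2/2 + 4/3) - 24*theta + 16*sqrt(6)*atan(sqrt(6)*theta/4) + 9)/18] = 2*log(3*theta**2 + 8)/3 - 2*log(6)/3, which equals G'(theta).

G(theta) = (12*theta*log(theta**2/2 + 4/3) - 24*theta + 16*sqrt(6)*atan(sqrt(6)*theta/4) + 9)/18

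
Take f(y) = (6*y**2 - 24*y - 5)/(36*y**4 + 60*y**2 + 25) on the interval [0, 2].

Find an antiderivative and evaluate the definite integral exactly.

f has the shape u'v + uv' for u = 1/(3*y**2 + 5/2) and v = 1 - y/2 — it is the derivative of the product u*v.
F(y) = -(y - 2)/(6*y**2 + 5) is an antiderivative of f.
Check: d/dy[-(y - 2)/(6*y**2 + 5)] = (6*y**2 - 24*y - 5)/(36*y**4 + 60*y**2 + 25) = f(y).
F(2) = 0; F(0) = 2/5.
Integral = F(2) - F(0) = -2/5.

Antiderivative: F(y) = -(y - 2)/(6*y**2 + 5); value = -2/5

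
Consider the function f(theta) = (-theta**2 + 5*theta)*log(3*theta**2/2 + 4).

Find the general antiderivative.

F(theta) = (-18*theta**3*log(3*theta**2/2 + 4) + 12*theta**3 + 135*theta**2*log(3*theta**2/2 + 4) - 135*theta**2 - 96*theta + 360*log(theta**2 + 8/3) + 64*sqrt(6)*atan(sqrt(6)*theta/4))/54 + C

Any candidate F(theta) must reproduce f(theta) exactly when differentiated.
Check: d/dtheta[(-18*theta**3*log(3*theta**2/2 + 4) + 12*theta**3 + 135*theta**2*log(3*theta**2/2 + 4) - 135*theta**2 - 96*theta + 360*log(theta**2 + 8/3) + 64*sqrt(6)*atan(sqrt(6)*theta/4))/54] = -theta**2*log(3*theta**2/2 + 4) + 5*theta*log(3*theta**2/2 + 4), which equals f(theta).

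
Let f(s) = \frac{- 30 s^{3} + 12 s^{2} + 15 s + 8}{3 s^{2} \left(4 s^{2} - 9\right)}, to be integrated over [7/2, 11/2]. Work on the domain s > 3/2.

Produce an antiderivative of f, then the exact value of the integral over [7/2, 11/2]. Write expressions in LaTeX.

The denominator factors as 3 s^{2} \left(2 s - 3\right) \left(2 s + 3\right); partial fractions split f into directly integrable pieces: - \frac{455}{162 \left(2 s + 3\right)} - \frac{175}{162 \left(2 s - 3\right)} - \frac{5}{9 s} - \frac{8}{27 s^{2}}.
F(s) = - \frac{5 \log{\left(s \right)}}{9} - \frac{175 \log{\left(s - \frac{3}{2} \right)}}{324} - \frac{455 \log{\left(s + \frac{3}{2} \right)}}{324} + \frac{8}{27 s} is an antiderivative of f.
Check: d/ds[- \frac{5 \log{\left(s \right)}}{9} - \frac{175 \log{\left(s - \frac{3}{2} \right)}}{324} - \frac{455 \log{\left(s + \frac{3}{2} \right)}}{324} + \frac{8}{27 s}] = \frac{- 30 s^{3} + 12 s^{2} + 15 s + 8}{12 s^{4} - 27 s^{2}}, which equals f(s).
F(11/2) = - \frac{455 \log{\left(7 \right)}}{324} - \frac{5 \log{\left(\frac{11}{2} \right)}}{9} - \frac{175 \log{\left(4 \right)}}{324} + \frac{16}{297}; F(7/2) = - \frac{455 \log{\left(5 \right)}}{324} - \frac{5 \log{\left(\frac{7}{2} \right)}}{9} - \frac{175 \log{\left(2 \right)}}{324} + \frac{16}{189}.
Integral = F(11/2) - F(7/2) = - \frac{455 \log{\left(7 \right)}}{324} - \frac{5 \log{\left(\frac{11}{2} \right)}}{9} - \frac{175 \log{\left(4 \right)}}{324} - \frac{64}{2079} + \frac{175 \log{\left(2 \right)}}{324} + \frac{5 \log{\left(\frac{7}{2} \right)}}{9} + \frac{455 \log{\left(5 \right)}}{324}.

Antiderivative: F(s) = - \frac{5 \log{\left(s \right)}}{9} - \frac{175 \log{\left(s - \frac{3}{2} \right)}}{324} - \frac{455 \log{\left(s + \frac{3}{2} \right)}}{324} + \frac{8}{27 s}; value = - \frac{455 \log{\left(7 \right)}}{324} - \frac{5 \log{\left(\frac{11}{2} \right)}}{9} - \frac{175 \log{\left(4 \right)}}{324} - \frac{64}{2079} + \frac{175 \log{\left(2 \right)}}{324} + \frac{5 \log{\left(\frac{7}{2} \right)}}{9} + \frac{455 \log{\left(5 \right)}}{324}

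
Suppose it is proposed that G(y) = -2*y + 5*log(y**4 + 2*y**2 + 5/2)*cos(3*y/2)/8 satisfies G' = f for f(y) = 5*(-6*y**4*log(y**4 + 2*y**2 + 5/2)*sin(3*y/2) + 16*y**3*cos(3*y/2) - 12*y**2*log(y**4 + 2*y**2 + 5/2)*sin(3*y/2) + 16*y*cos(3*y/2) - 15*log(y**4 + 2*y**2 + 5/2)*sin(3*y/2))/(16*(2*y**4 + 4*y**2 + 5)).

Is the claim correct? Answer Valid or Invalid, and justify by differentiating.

d/dy[G] = (-30*y**4*log(y**4 + 2*y**2 + 5/2)*sin(3*y/2) - 64*y**4 + 80*y**3*cos(3*y/2) - 60*y**2*log(y**4 + 2*y**2 + 5/2)*sin(3*y/2) - 128*y**2 + 80*y*cos(3*y/2) - 75*log(y**4 + 2*y**2 + 5/2)*sin(3*y/2) - 160)/(32*y**4 + 64*y**2 + 80)
d/dy[G] - f(y) = -2 != 0.

Invalid: d/dy[G] - f = -2, which is not 0.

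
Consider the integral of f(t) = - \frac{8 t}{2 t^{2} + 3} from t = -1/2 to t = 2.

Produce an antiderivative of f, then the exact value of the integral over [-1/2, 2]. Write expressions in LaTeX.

f matches the chain-rule pattern g'(h)*h' with inner function h(t) = 2 t^{2} + 3; substituting u = h(t) collapses the integral.
F(t) = - 2 \log{\left(2 t^{2} + 3 \right)} is an antiderivative of f.
Check: d/dt[- 2 \log{\left(2 t^{2} + 3 \right)}] = - \frac{8 t}{2 t^{2} + 3} = f(t).
F(2) = - 2 \log{\left(11 \right)}; F(-1/2) = - 2 \log{\left(\frac{7}{2} \right)}.
Integral = F(2) - F(-1/2) = - 2 \log{\left(11 \right)} + 2 \log{\left(\frac{7}{2} \right)}.

Antiderivative: F(t) = - 2 \log{\left(2 t^{2} + 3 \right)}; value = - 2 \log{\left(11 \right)} + 2 \log{\left(\frac{7}{2} \right)}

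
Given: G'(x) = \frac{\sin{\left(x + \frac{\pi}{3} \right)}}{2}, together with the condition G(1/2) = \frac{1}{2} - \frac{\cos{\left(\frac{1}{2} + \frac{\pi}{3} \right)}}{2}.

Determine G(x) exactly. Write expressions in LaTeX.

The proposed G(x) is checked by its d/dx: the result must match the given G'(x).
A general antiderivative is - \frac{\cos{\left(x + \frac{\pi}{3} \right)}}{2} + C.
The condition gives C = \frac{1}{2} - \frac{\cos{\left(\frac{1}{2} + \frac{\pi}{3} \right)}}{2} - (- \frac{\cos{\left(\frac{1}{2} + \frac{\pi}{3} \right)}}{2}) = \frac{1}{2}.
So G(x) = \frac{1 - \cos{\left(x + \frac{\pi}{3} \right)}}{2}.
Check: d/dx[\frac{1 - \cos{\left(x + \frac{\pi}{3} \right)}}{2}] = \frac{\sin{\left(x + \frac{\pi}{3} \right)}}{2} = G'(x).

G(x) = \frac{1 - \cos{\left(x + \frac{\pi}{3} \right)}}{2}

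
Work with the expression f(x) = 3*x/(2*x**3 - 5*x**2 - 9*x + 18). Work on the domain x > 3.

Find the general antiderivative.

F(x) = 3*log(x - 3)/5 - 3*log(x - 3/2)/7 - 6*log(x + 2)/35 + C

Factor the denominator ((x - 3)*(x + 2)*(2*x - 3)) and decompose: f = -6/(7*(2*x - 3)) - 6/(35*(x + 2)) + 3/(5*(x - 3)); each piece integrates to a log, atan, or power term.
Check: d/dx[3*log(x - 3)/5 - 3*log(x - 3/2)/7 - 6*log(x + 2)/35] = 3*x/(2*x**3 - 5*x**2 - 9*x + 18) = f(x).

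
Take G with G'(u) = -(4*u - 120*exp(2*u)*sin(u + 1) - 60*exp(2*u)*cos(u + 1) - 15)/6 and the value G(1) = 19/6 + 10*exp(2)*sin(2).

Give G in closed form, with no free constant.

G(u) = -u**2/3 + 5*u/2 + 10*exp(2*u)*sin(u + 1) + 1

A first test for any G(u): its u-derivative must equal the given G'(u).
A general antiderivative is -u**2/3 + 5*u/2 + 10*exp(2*u)*sin(u + 1) + C.
The condition gives C = 19/6 + 10*exp(2)*sin(2) - (13/6 + 10*exp(2)*sin(2)) = 1.
So G(u) = -u**2/3 + 5*u/2 + 10*exp(2*u)*sin(u + 1) + 1.
Check: d/du[-u**2/3 + 5*u/2 + 10*exp(2*u)*sin(u + 1) + 1] = -2*u/3 + 20*exp(2*u)*sin(u + 1) + 10*exp(2*u)*cos(u + 1) + 5/2, which equals G'(u).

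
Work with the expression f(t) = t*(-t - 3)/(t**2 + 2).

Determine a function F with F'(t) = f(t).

An antiderivative is F(t) = -(2*t + 3*log(t**2 + 2) - 2*sqrt(2)*atan(sqrt(2)*t/2))/2.

For F(t) to be correct the identity F'(t) - f(t) = 0 must hold.
Check: d/dt[-(2*t + 3*log(t**2 + 2) - 2*sqrt(2)*atan(sqrt(2)*t/2))/2] = (-t**2 - 3*t)/(t**2 + 2), which equals f(t).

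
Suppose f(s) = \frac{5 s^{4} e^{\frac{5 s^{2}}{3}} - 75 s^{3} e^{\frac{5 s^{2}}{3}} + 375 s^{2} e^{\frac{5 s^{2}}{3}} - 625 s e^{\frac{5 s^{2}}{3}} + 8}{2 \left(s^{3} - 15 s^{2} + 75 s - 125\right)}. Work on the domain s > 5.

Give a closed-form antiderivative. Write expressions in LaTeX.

Differentiate the proposed F(s) back; it has to land on f(s) exactly.
Check: d/ds[\frac{3 s^{2} e^{\frac{5 s^{2}}{3}} - 30 s e^{\frac{5 s^{2}}{3}} + 75 e^{\frac{5 s^{2}}{3}} - 8}{4 \left(s - 5\right)^{2}}] = \frac{5 s^{4} e^{\frac{5 s^{2}}{3}} - 75 s^{3} e^{\frac{5 s^{2}}{3}} + 375 s^{2} e^{\frac{5 s^{2}}{3}} - 625 s e^{\frac{5 s^{2}}{3}} + 8}{2 s^{3} - 30 s^{2} + 150 s - 250}, which equals f(s).

An antiderivative is F(s) = \frac{3 s^{2} e^{\frac{5 s^{2}}{3}} - 30 s e^{\frac{5 s^{2}}{3}} + 75 e^{\frac{5 s^{2}}{3}} - 8}{4 \left(s - 5\right)^{2}}.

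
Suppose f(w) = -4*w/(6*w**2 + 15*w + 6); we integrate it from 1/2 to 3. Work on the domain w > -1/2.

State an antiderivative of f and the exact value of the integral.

Antiderivative: F(w) = 2*(log(w + 1/2) - 4*log(w + 2))/9; value = -8*log(5)/9 + 2*log(7/2)/9 + 8*log(5/2)/9

The denominator factors as 3*(w + 2)*(2*w + 1); partial fractions split f into directly integrable pieces: 4/(9*(2*w + 1)) - 8/(9*(w + 2)).
F(w) = 2*(log(w + 1/2) - 4*log(w + 2))/9 is an antiderivative of f.
Check: d/dw[2*(log(w + 1/2) - 4*log(w + 2))/9] = -4*w/(6*w**2 + 15*w + 6) = f(w).
F(3) = -8*log(5)/9 + 2*log(7/2)/9; F(1/2) = -8*log(5/2)/9.
Integral = F(3) - F(1/2) = -8*log(5)/9 + 2*log(7/2)/9 + 8*log(5/2)/9.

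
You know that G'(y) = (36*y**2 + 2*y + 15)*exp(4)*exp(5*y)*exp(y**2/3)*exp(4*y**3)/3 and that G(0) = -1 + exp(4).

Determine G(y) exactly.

G(y) = exp(4*y**3 + y**2/3 + 5*y + 4) - 1

The substitution u = 4*y**3 + y**2/3 + 5*y + 4 works: G'(y) is exactly (dG/du)*(du/dy) for that inner function.
A general antiderivative is exp(4*y**3 + y**2/3 + 5*y + 4) + C.
The condition gives C = -1 + exp(4) - (exp(4)) = -1.
So G(y) = exp(4*y**3 + y**2/3 + 5*y + 4) - 1.
Check: d/dy[exp(4*y**3 + y**2/3 + 5*y + 4) - 1] = 12*y**2*exp(4)*exp(5*y)*exp(y**2/3)*exp(4*y**3) + 2*y*exp(4)*exp(5*y)*exp(y**2/3)*exp(4*y**3)/3 + 5*exp(4)*exp(5*y)*exp(y**2/3)*exp(4*y**3), which equals G'(y).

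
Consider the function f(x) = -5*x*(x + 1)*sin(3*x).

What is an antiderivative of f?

An antiderivative is F(x) = 5*x**2*cos(3*x)/3 - 10*x*sin(3*x)/9 + 5*x*cos(3*x)/3 - 5*sin(3*x)/9 - 10*cos(3*x)/27.

Whatever form F(x) takes, F'(x) = f(x) is non-negotiable.
Check: d/dx[5*x**2*cos(3*x)/3 - 10*x*sin(3*x)/9 + 5*x*cos(3*x)/3 - 5*sin(3*x)/9 - 10*cos(3*x)/27] = -5*x**2*sin(3*x) - 5*x*sin(3*x), which equals f(x).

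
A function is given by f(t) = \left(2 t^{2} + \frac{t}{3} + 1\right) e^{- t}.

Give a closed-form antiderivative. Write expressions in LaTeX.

An antiderivative is F(t) = - \frac{\left(6 t^{2} + 13 t + 16\right) e^{- t}}{3}.

f has the shape u'v + uv' for u = - 2 t^{2} - \frac{13 t}{3} - \frac{16}{3} and v = e^{- t} — it is the derivative of the product u*v.
Check: d/dt[- \frac{\left(6 t^{2} + 13 t + 16\right) e^{- t}}{3}] = \frac{\left(6 t^{2} + t + 3\right) e^{- t}}{3}, which equals f(t).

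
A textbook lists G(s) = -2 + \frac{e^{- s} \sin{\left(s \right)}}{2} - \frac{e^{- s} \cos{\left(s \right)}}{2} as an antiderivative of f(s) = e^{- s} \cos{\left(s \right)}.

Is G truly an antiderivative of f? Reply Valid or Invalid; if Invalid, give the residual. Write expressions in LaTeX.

Valid - the claim checks out under differentiation.

d/ds[G] = e^{- s} \cos{\left(s \right)}
This equals f(s) exactly, so the claim holds.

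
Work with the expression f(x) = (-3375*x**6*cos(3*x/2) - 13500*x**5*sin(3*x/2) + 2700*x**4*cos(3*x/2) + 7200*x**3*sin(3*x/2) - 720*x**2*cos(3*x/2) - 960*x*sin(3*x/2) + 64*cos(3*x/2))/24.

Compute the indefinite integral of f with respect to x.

Recognize the product-rule pattern: f = u'v + uv' with u = 3*(4/3 - 5*x**2)**3/4, v = sin(3*x/2), so integration by parts undoes it.
Check: d/dx[-375*x**6*sin(3*x/2)/4 + 75*x**4*sin(3*x/2) - 20*x**2*sin(3*x/2) + 16*sin(3*x/2)/9] = -1125*x**6*cos(3*x/2)/8 - 1125*x**5*sin(3*x/2)/2 + 225*x**4*cos(3*x/2)/2 + 300*x**3*sin(3*x/2) - 30*x**2*cos(3*x/2) - 40*x*sin(3*x/2) + 8*cos(3*x/2)/3, which equals f(x).

F(x) = -375*x**6*sin(3*x/2)/4 + 75*x**4*sin(3*x/2) - 20*x**2*sin(3*x/2) + 16*sin(3*x/2)/9 + C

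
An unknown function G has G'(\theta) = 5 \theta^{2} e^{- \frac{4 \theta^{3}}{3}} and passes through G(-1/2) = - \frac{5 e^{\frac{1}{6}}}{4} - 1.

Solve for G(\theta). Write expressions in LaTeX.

G'(\theta) matches the chain-rule pattern g'(h)*h' with inner function h(\theta) = - \frac{4 \theta^{3}}{3}; substituting u = h(\theta) collapses the integral.
A general antiderivative is - \frac{5 e^{- \frac{4 \theta^{3}}{3}}}{4} + C.
The condition gives C = - \frac{5 e^{\frac{1}{6}}}{4} - 1 - (- \frac{5 e^{\frac{1}{6}}}{4}) = -1.
So G(\theta) = -1 - \frac{5 e^{- \frac{4 \theta^{3}}{3}}}{4}.
Check: d/d\theta[-1 - \frac{5 e^{- \frac{4 \theta^{3}}{3}}}{4}] = 5 \theta^{2} e^{- \frac{4 \theta^{3}}{3}} = G'(\theta).

G(\theta) = -1 - \frac{5 e^{- \frac{4 \theta^{3}}{3}}}{4}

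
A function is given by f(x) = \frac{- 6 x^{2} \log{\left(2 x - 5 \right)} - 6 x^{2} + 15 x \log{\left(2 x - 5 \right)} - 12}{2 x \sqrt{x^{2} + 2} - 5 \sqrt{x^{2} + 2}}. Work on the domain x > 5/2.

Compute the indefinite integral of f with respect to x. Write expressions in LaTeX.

F(x) = - 3 \sqrt{x^{2} + 2} \log{\left(2 x - 5 \right)} + C

Recognize the product-rule pattern: f = u'v + uv' with u = - 3 \sqrt{x^{2} + 2}, v = \log{\left(2 x - 5 \right)}, so integration by parts undoes it.
Check: d/dx[- 3 \sqrt{x^{2} + 2} \log{\left(2 x - 5 \right)}] = \frac{- 6 x^{2} \log{\left(2 x - 5 \right)} - 6 x^{2} + 15 x \log{\left(2 x - 5 \right)} - 12}{2 x \sqrt{x^{2} + 2} - 5 \sqrt{x^{2} + 2}} = f(x).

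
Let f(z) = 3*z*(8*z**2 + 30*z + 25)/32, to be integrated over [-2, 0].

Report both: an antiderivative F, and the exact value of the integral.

The substitution u = z**2/2 + 5*z/4 works: f is exactly (dF/du)*(du/dz) for that inner function.
F(z) = 3*z**2*(2*z + 5)**2/64 is an antiderivative of f.
Check: d/dz[3*z**2*(2*z + 5)**2/64] = 3*z**3/4 + 45*z**2/16 + 75*z/32, which equals f(z).
F(0) = 0; F(-2) = 3/16.
Integral = F(0) - F(-2) = -3/16.

Antiderivative: F(z) = 3*z**2*(2*z + 5)**2/64; value = -3/16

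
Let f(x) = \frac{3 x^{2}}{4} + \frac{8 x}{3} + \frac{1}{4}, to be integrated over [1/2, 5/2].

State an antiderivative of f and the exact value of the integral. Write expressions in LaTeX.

Integrate term by term and add the pieces.
F(x) = \frac{3 x^{3} + 16 x^{2} + 3 x + 24}{12} is an antiderivative of f.
Check: d/dx[\frac{3 x^{3} + 16 x^{2} + 3 x + 24}{12}] = \frac{3 x^{2}}{4} + \frac{8 x}{3} + \frac{1}{4} = f(x).
F(5/2) = \frac{1427}{96}; F(1/2) = \frac{239}{96}.
Integral = F(5/2) - F(1/2) = \frac{99}{8}.

Antiderivative: F(x) = \frac{3 x^{3} + 16 x^{2} + 3 x + 24}{12}; value = \frac{99}{8}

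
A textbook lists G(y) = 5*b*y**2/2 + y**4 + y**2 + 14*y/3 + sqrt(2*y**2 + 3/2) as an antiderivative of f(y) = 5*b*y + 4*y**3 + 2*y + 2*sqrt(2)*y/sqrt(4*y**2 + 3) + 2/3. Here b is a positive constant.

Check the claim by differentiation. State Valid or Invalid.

Invalid: d/dy[G] - f = 4, which is not 0.

d/dy[G] = (15*b*y*sqrt(4*y**2 + 3) + 12*y**3*sqrt(4*y**2 + 3) + 6*y*sqrt(4*y**2 + 3) + 6*sqrt(2)*y + 14*sqrt(4*y**2 + 3))/(3*sqrt(4*y**2 + 3))
d/dy[G] - f(y) = 4 != 0.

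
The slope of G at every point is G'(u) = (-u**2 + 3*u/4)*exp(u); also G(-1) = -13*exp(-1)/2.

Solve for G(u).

G'(u) has the shape v'r + vr' for v = -u**2 + 11*u/4 - 11/4 and r = exp(u) — it is the derivative of the product v*r.
A general antiderivative is (-4*u**2 + 11*u - 11)*exp(u)/4 + C.
The condition gives C = -13*exp(-1)/2 - (-13*exp(-1)/2) = 0.
So G(u) = -u**2*exp(u) + 11*u*exp(u)/4 - 11*exp(u)/4.
Check: d/du[-u**2*exp(u) + 11*u*exp(u)/4 - 11*exp(u)/4] = -u**2*exp(u) + 3*u*exp(u)/4, which equals G'(u).

G(u) = -u**2*exp(u) + 11*u*exp(u)/4 - 11*exp(u)/4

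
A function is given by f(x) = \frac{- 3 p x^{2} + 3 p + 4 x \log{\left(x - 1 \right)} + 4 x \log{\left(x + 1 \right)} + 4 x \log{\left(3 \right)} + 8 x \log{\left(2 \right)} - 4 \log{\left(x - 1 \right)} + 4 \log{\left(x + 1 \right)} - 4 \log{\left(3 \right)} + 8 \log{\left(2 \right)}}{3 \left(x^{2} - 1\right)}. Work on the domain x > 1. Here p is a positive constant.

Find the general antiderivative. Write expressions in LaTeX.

An antiderivative F(x) passes only if d/dx[F] lands on f(x) exactly.
Check: d/dx[- \frac{3 p x - 4 \log{\left(3 x - 3 \right)} \log{\left(4 x + 4 \right)}}{3}] = \frac{- 3 p x^{2} + 3 p + 4 x \log{\left(x - 1 \right)} + 4 x \log{\left(x + 1 \right)} + 4 x \log{\left(3 \right)} + 8 x \log{\left(2 \right)} - 4 \log{\left(x - 1 \right)} + 4 \log{\left(x + 1 \right)} - 4 \log{\left(3 \right)} + 8 \log{\left(2 \right)}}{3 x^{2} - 3}, which equals f(x).

F(x) = - \frac{3 p x - 4 \log{\left(3 x - 3 \right)} \log{\left(4 x + 4 \right)}}{3} + C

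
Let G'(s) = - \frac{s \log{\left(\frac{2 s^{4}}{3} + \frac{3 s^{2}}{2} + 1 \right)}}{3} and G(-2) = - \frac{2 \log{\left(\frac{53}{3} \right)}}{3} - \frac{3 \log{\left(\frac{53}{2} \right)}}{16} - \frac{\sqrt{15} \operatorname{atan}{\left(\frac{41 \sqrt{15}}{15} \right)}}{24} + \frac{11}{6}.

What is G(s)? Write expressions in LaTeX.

G(s) = - \frac{s^{2} \log{\left(\frac{2 s^{4}}{3} + \frac{3 s^{2}}{2} + 1 \right)}}{6} + \frac{s^{2}}{3} - \frac{3 \log{\left(s^{4} + \frac{9 s^{2}}{4} + \frac{3}{2} \right)}}{16} - \frac{\sqrt{15} \operatorname{atan}{\left(\frac{8 \sqrt{15} s^{2}}{15} + \frac{3 \sqrt{15}}{5} \right)}}{24} + \frac{1}{2}

Whatever form G(s) takes, its d/ds must return the stated G'(s).
A general antiderivative is - \frac{s^{2} \log{\left(\frac{2 s^{4}}{3} + \frac{3 s^{2}}{2} + 1 \right)}}{6} + \frac{s^{2}}{3} - \frac{3 \log{\left(s^{4} + \frac{9 s^{2}}{4} + \frac{3}{2} \right)}}{16} - \frac{\sqrt{15} \operatorname{atan}{\left(\frac{8 \sqrt{15} s^{2}}{15} + \frac{3 \sqrt{15}}{5} \right)}}{24} + C.
The condition gives C = - \frac{2 \log{\left(\frac{53}{3} \right)}}{3} - \frac{3 \log{\left(\frac{53}{2} \right)}}{16} - \frac{\sqrt{15} \operatorname{atan}{\left(\frac{41 \sqrt{15}}{15} \right)}}{24} + \frac{11}{6} - (- \frac{2 \log{\left(\frac{53}{3} \right)}}{3} - \frac{3 \log{\left(\frac{53}{2} \right)}}{16} - \frac{\sqrt{15} \operatorname{atan}{\left(\frac{41 \sqrt{15}}{15} \right)}}{24} + \frac{4}{3}) = \frac{1}{2}.
So G(s) = - \frac{s^{2} \log{\left(\frac{2 s^{4}}{3} + \frac{3 s^{2}}{2} + 1 \right)}}{6} + \frac{s^{2}}{3} - \frac{3 \log{\left(s^{4} + \frac{9 s^{2}}{4} + \frac{3}{2} \right)}}{16} - \frac{\sqrt{15} \operatorname{atan}{\left(\frac{8 \sqrt{15} s^{2}}{15} + \frac{3 \sqrt{15}}{5} \right)}}{24} + \frac{1}{2}.
Check: d/ds[- \frac{s^{2} \log{\left(\frac{2 s^{4}}{3} + \frac{3 s^{2}}{2} + 1 \right)}}{6} + \frac{s^{2}}{3} - \frac{3 \log{\left(s^{4} + \frac{9 s^{2}}{4} + \frac{3}{2} \right)}}{16} - \frac{\sqrt{15} \operatorname{atan}{\left(\frac{8 \sqrt{15} s^{2}}{15} + \frac{3 \sqrt{15}}{5} \right)}}{24} + \frac{1}{2}] = - \frac{s \log{\left(\frac{2 s^{4}}{3} + \frac{3 s^{2}}{2} + 1 \right)}}{3} = G'(s).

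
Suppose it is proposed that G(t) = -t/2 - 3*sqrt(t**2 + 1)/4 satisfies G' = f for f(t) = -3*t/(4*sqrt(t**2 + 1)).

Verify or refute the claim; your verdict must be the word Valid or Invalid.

d/dt[G] = (-3*t - 2*sqrt(t**2 + 1))/(4*sqrt(t**2 + 1))
d/dt[G] - f(t) = -1/2 != 0.

Invalid: d/dt[G] - f = -1/2, which is not 0.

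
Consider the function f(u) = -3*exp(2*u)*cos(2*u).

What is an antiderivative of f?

An antiderivative is F(u) = -3*(sin(2*u) + cos(2*u))*exp(2*u)/4.

Since d/du undoes antidifferentiation here, F'(u) = f(u) is required of F(u).
Check: d/du[-3*(sin(2*u) + cos(2*u))*exp(2*u)/4] = -3*exp(2*u)*cos(2*u) = f(u).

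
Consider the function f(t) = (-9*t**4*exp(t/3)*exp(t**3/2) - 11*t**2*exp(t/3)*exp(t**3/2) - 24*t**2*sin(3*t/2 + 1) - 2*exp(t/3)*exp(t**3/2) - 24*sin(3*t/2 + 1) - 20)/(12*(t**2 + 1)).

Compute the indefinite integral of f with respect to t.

Any candidate F(t) must reproduce f(t) exactly when differentiated.
Check: d/dt[-exp(t/3)*exp(t**3/2)/2 + 4*cos(3*t/2 + 1)/3 - 5*atan(t)/3] = (-9*t**4*exp(t/3)*exp(t**3/2) - 11*t**2*exp(t/3)*exp(t**3/2) - 24*t**2*sin(3*t/2 + 1) - 2*exp(t/3)*exp(t**3/2) - 24*sin(3*t/2 + 1) - 20)/(12*t**2 + 12), which equals f(t).

F(t) = -exp(t/3)*exp(t**3/2)/2 + 4*cos(3*t/2 + 1)/3 - 5*atan(t)/3 + C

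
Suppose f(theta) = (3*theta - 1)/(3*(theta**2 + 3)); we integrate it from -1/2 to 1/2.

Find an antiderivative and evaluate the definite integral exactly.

Since d/dtheta undoes antidifferentiation here, F'(theta) = f(theta) is required of F(theta).
F(theta) = -(-9*log(theta**2 + 3) + 2*sqrt(3)*atan(sqrt(3)*theta/3))/18 is an antiderivative of f.
Check: d/dtheta[-(-9*log(theta**2 + 3) + 2*sqrt(3)*atan(sqrt(3)*theta/3))/18] = (3*theta - 1)/(3*theta**2 + 9), which equals f(theta).
F(1/2) = -sqrt(3)*atan(sqrt(3)/6)/9 + log(13/4)/2; F(-1/2) = sqrt(3)*atan(sqrt(3)/6)/9 + log(13/4)/2.
Integral = F(1/2) - F(-1/2) = -2*sqrt(3)*atan(sqrt(3)/6)/9.

Antiderivative: F(theta) = -(-9*log(theta**2 + 3) + 2*sqrt(3)*atan(sqrt(3)*theta/3))/18; value = -2*sqrt(3)*atan(sqrt(3)/6)/9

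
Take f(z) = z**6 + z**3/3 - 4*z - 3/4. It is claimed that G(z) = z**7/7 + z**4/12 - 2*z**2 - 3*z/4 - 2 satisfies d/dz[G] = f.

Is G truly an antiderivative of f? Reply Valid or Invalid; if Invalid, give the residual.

d/dz[G] = z**6 + z**3/3 - 4*z - 3/4
This equals f(z) exactly, so the claim holds.

Valid. The derivative of G reproduces f.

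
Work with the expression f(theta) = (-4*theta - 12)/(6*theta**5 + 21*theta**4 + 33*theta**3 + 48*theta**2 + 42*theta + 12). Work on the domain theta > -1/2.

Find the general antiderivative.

The denominator factors as 3*(theta + 1)*(theta + 2)*(2*theta + 1)*(theta**2 + 2); partial fractions split f into directly integrable pieces: 2*(7*theta + 10)/(81*(theta**2 + 2)) - 160/(81*(2*theta + 1)) - 2/(27*(theta + 2)) + 8/(9*(theta + 1)).
Check: d/dtheta[-80*log(theta + 1/2)/81 + 8*log(theta + 1)/9 - 2*log(theta + 2)/27 + 7*log(theta**2 + 2)/81 + 10*sqrt(2)*atan(sqrt(2)*theta/2)/81] = (-4*theta - 12)/(6*theta**5 + 21*theta**4 + 33*theta**3 + 48*theta**2 + 42*theta + 12) = f(theta).

F(theta) = -80*log(theta + 1/2)/81 + 8*log(theta + 1)/9 - 2*log(theta + 2)/27 + 7*log(theta**2 + 2)/81 + 10*sqrt(2)*atan(sqrt(2)*theta/2)/81 + C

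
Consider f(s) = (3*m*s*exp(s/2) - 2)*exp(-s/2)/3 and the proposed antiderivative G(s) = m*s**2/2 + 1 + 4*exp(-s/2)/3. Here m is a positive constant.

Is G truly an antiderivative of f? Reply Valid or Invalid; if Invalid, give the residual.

Valid. The derivative of G reproduces f.

d/ds[G] = (3*m*s*exp(s/2) - 2)*exp(-s/2)/3
This equals f(s) exactly, so the claim holds.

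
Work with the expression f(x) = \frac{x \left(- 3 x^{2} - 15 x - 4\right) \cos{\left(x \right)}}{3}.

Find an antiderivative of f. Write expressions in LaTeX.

An antiderivative is F(x) = - x^{3} \sin{\left(x \right)} - 5 x^{2} \sin{\left(x \right)} - 3 x^{2} \cos{\left(x \right)} + \frac{14 x \sin{\left(x \right)}}{3} - 10 x \cos{\left(x \right)} + 10 \sin{\left(x \right)} + \frac{14 \cos{\left(x \right)}}{3}.

A candidate is checked by its d/dx: the result must match f(x).
Check: d/dx[- x^{3} \sin{\left(x \right)} - 5 x^{2} \sin{\left(x \right)} - 3 x^{2} \cos{\left(x \right)} + \frac{14 x \sin{\left(x \right)}}{3} - 10 x \cos{\left(x \right)} + 10 \sin{\left(x \right)} + \frac{14 \cos{\left(x \right)}}{3}] = - x^{3} \cos{\left(x \right)} - 5 x^{2} \cos{\left(x \right)} - \frac{4 x \cos{\left(x \right)}}{3}, which equals f(x).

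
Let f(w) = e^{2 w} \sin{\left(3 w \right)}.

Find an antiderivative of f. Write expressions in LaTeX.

An antiderivative is F(w) = \frac{2 e^{2 w} \sin{\left(3 w \right)}}{13} - \frac{3 e^{2 w} \cos{\left(3 w \right)}}{13}.

A candidate is checked by its d/dw: the result must match f(w).
Check: d/dw[\frac{2 e^{2 w} \sin{\left(3 w \right)}}{13} - \frac{3 e^{2 w} \cos{\left(3 w \right)}}{13}] = e^{2 w} \sin{\left(3 w \right)} = f(w).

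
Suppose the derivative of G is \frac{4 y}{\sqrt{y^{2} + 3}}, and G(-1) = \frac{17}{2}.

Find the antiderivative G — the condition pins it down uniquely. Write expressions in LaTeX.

G'(y) matches the chain-rule pattern g'(h)*h' with inner function h(y) = y^{2} + 3; substituting u = h(y) collapses the integral.
A general antiderivative is 4 \sqrt{y^{2} + 3} + C.
The condition gives C = \frac{17}{2} - (8) = \frac{1}{2}.
So G(y) = \frac{8 \sqrt{y^{2} + 3} + 1}{2}.
Check: d/dy[\frac{8 \sqrt{y^{2} + 3} + 1}{2}] = \frac{4 y}{\sqrt{y^{2} + 3}} = G'(y).

G(y) = \frac{8 \sqrt{y^{2} + 3} + 1}{2}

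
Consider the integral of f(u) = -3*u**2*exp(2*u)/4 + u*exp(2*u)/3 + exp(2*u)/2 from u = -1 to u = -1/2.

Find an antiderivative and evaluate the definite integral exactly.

Recognize the product-rule pattern: f = v'r + vr' with v = -3*u**2/8 + 13*u/24 - 1/48, r = exp(2*u), so integration by parts undoes it.
F(u) = -3*u**2*exp(2*u)/8 + 13*u*exp(2*u)/24 - exp(2*u)/48 is an antiderivative of f.
Check: d/du[-3*u**2*exp(2*u)/8 + 13*u*exp(2*u)/24 - exp(2*u)/48] = -3*u**2*exp(2*u)/4 + u*exp(2*u)/3 + exp(2*u)/2 = f(u).
F(-1/2) = -37*exp(-1)/96; F(-1) = -15*exp(-2)/16.
Integral = F(-1/2) - F(-1) = -37*exp(-1)/96 + 15*exp(-2)/16.

Antiderivative: F(u) = -3*u**2*exp(2*u)/8 + 13*u*exp(2*u)/24 - exp(2*u)/48; value = -37*exp(-1)/96 + 15*exp(-2)/16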